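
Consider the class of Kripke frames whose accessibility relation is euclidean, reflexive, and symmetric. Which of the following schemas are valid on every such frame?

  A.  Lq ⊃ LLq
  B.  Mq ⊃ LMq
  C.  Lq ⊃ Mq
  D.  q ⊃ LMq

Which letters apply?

A, B, C, D

A relation that is euclidean, reflexive, and symmetric is also serial and transitive.
(A) Lq ⊃ LLq (axiom 4) characterises the transitive frames. Every such R is transitive — valid.
(B) Mq ⊃ LMq is axiom 5, which corresponds to the euclidean property. Every such R is euclidean — valid.
(C) axiom D: valid iff R is serial. Every such R is serial — valid.
(D) axiom B: valid iff R is symmetric. Every such R is symmetric — valid.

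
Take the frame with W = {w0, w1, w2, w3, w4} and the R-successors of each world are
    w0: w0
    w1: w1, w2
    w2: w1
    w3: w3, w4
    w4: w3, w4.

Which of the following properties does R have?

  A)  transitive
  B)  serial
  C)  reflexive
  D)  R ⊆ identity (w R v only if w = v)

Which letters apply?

B

(A) not transitive: w2 R w1 and w1 R w2 but not w2 R w2.
(B) serial: every world has an R-successor.
(C) not reflexive: not w2 R w2.
(D) not ⊆ identity: w1 R w2 with w1 ≠ w2.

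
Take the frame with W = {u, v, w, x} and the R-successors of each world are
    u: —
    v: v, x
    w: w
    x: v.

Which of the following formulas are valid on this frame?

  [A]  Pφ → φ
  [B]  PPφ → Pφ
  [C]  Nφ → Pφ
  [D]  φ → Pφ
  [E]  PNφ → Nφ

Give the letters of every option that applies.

R is not reflexive: not u R u.
R is not transitive: x R v and v R x but not x R x.
R is not euclidean: v R x and v R x but not x R x.
R is not serial: u has no R-successor.
R is not a subset of the identity: v R x with v ≠ x.
(A) Pφ → φ (the converse of T) corresponds to R being a subset of the identity. Here R ⊄ identity, so not valid.
(B) PPφ → Pφ (the dual of axiom 4) characterises the transitive frames. R is not transitive — not valid.
(C) Nφ → Pφ is axiom D; it is valid on a frame exactly when R is serial. R is not serial, so not valid.
(D) the dual of axiom T: valid iff R is reflexive. R is not reflexive — not valid.
(E) PNφ → Nφ is the dual of axiom 5; it is valid on a frame exactly when R is euclidean. R is not euclidean, so not valid.

none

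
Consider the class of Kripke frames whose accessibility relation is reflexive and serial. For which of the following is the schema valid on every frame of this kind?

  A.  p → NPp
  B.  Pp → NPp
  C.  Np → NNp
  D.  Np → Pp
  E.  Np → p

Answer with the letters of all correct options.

D, E

(A) p → NPp is axiom B; it is valid on a frame exactly when R is symmetric. Such an R need not be symmetric, so not valid.
(B) Pp → NPp is axiom 5, which corresponds to the euclidean property. Such an R need not be euclidean — not valid.
(C) Np → NNp is axiom 4; it is valid on a frame exactly when R is transitive. Such an R need not be transitive, so not valid.
(D) Np → Pp is axiom D, which corresponds to seriality. Every such R is serial — valid.
(E) axiom T: valid iff R is reflexive. Every such R is reflexive — valid.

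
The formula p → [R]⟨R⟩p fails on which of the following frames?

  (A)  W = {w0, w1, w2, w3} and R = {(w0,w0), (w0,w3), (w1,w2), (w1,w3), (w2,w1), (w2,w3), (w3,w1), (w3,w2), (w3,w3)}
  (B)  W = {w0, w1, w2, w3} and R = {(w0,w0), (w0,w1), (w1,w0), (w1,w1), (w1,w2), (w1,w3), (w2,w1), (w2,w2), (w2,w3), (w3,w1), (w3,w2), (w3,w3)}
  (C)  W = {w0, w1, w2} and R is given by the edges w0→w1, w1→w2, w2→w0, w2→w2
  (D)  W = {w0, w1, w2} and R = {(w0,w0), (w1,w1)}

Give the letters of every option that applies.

The schema p → [R]⟨R⟩p is axiom B; it is valid on a frame iff R is symmetric.
(A) R is not symmetric (w0 R w3 but not w3 R w0), so the schema fails here.
(B) R is symmetric (every R-edge is matched by its reverse), so the schema is valid here.
(C) R is not symmetric (w0 R w1 but not w1 R w0), so the schema fails here.
(D) R is symmetric (every R-edge is matched by its reverse), so the schema is valid here.

A, C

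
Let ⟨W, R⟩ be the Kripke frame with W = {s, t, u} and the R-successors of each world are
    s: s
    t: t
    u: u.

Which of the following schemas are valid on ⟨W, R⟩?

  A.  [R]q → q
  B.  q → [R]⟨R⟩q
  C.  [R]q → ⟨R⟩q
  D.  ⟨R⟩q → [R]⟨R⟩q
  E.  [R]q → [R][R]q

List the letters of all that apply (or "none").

A, B, C, D, E

R is reflexive: each world relates to itself.
R is symmetric: every R-edge is matched by its reverse.
R is transitive: R is closed under composition.
R is euclidean: any two R-successors of the same world are R-related.
R is serial: every world has an R-successor.
(A) [R]q → q is axiom T, which corresponds to reflexivity. R is reflexive — valid.
(B) q → [R]⟨R⟩q (axiom B) characterises the symmetric frames. R is symmetric — valid.
(C) [R]q → ⟨R⟩q is axiom D; it is valid on a frame exactly when R is serial. R is serial, so valid.
(D) ⟨R⟩q → [R]⟨R⟩q is axiom 5; it is valid on a frame exactly when R is euclidean. R is euclidean, so valid.
(E) [R]q → [R][R]q is axiom 4, which corresponds to transitivity. R is transitive — valid.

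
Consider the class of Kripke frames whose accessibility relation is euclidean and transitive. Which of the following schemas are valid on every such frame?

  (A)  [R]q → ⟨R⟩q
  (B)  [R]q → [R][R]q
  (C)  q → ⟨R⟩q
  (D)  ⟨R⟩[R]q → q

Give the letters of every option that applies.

(A) [R]q → ⟨R⟩q (axiom D) characterises the serial frames. Such an R need not be serial — not valid.
(B) [R]q → [R][R]q (axiom 4) characterises the transitive frames. Every such R is transitive — valid.
(C) the dual of axiom T: valid iff R is reflexive. Such an R need not be reflexive — not valid.
(D) ⟨R⟩[R]q → q (the dual of axiom B) characterises the symmetric frames. Such an R need not be symmetric — not valid.

B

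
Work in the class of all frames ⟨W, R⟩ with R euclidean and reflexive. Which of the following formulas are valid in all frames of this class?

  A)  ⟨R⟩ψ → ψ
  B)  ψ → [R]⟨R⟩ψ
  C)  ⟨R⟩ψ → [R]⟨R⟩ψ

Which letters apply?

A reflexive euclidean relation is also symmetric (from wRw and wRv the euclidean condition gives vRw) and hence transitive; it is an equivalence relation.
(A) ⟨R⟩ψ → ψ is the converse of T; it holds exactly when R ⊆ identity. Such an R need not be a subset of the identity — not valid.
(B) axiom B: valid iff R is symmetric. Every such R is symmetric — valid.
(C) ⟨R⟩ψ → [R]⟨R⟩ψ is axiom 5, which corresponds to the euclidean property. Every such R is euclidean — valid.

B, C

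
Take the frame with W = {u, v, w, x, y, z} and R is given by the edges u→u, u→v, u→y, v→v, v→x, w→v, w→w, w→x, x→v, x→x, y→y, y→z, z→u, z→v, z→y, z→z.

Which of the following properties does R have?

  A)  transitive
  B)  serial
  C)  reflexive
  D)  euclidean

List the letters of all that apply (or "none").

B, C

(A) not transitive: u R v and v R x but not u R x.
(B) serial: every world has an R-successor.
(C) reflexive: each world relates to itself.
(D) not euclidean: u R v and u R u but not v R u.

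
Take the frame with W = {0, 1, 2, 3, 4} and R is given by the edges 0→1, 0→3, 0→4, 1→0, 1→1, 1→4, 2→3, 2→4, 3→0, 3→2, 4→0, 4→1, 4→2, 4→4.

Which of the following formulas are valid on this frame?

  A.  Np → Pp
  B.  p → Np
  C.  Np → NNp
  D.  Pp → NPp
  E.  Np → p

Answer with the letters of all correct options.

R is not reflexive: not 0 R 0.
R is not transitive: 0 R 1 and 1 R 0 but not 0 R 0.
R is not euclidean: 0 R 1 and 0 R 3 but not 1 R 3.
R is serial: every world has an R-successor.
R is not a subset of the identity: 0 R 1 with 0 ≠ 1.
(A) Np → Pp (axiom D) characterises the serial frames. R is serial — valid.
(B) p → Np (equivalent to ◇p→p) corresponds to R being a subset of the identity. Here R ⊄ identity, so not valid.
(C) axiom 4: valid iff R is transitive. R is not transitive — not valid.
(D) Pp → NPp is axiom 5; it is valid on a frame exactly when R is euclidean. R is not euclidean, so not valid.
(E) Np → p is axiom T; it is valid on a frame exactly when R is reflexive. R is not reflexive, so not valid.

A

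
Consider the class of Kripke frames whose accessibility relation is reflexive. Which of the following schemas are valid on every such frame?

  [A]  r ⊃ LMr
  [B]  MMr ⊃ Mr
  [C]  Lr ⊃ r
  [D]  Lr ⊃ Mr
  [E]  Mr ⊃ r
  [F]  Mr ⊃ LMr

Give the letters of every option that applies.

C, D

A reflexive relation is serial.
(A) r ⊃ LMr is axiom B, which corresponds to symmetry. Such an R need not be symmetric — not valid.
(B) the dual of axiom 4: valid iff R is transitive. Such an R need not be transitive — not valid.
(C) Lr ⊃ r is axiom T, which corresponds to reflexivity. Every such R is reflexive — valid.
(D) Lr ⊃ Mr is axiom D; it is valid on a frame exactly when R is serial. Every such R is serial, so valid.
(E) Mr ⊃ r is the converse of T; it holds exactly when R ⊆ identity. Such an R need not be a subset of the identity — not valid.
(F) Mr ⊃ LMr (axiom 5) characterises the euclidean frames. Such an R need not be euclidean — not valid.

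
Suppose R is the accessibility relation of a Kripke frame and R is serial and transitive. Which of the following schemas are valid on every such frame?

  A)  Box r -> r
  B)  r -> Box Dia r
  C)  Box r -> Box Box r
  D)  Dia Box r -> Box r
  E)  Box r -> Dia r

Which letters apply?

C, E

(A) Box r -> r is axiom T; it is valid on a frame exactly when R is reflexive. Such an R need not be reflexive, so not valid.
(B) axiom B: valid iff R is symmetric. Such an R need not be symmetric — not valid.
(C) Box r -> Box Box r is axiom 4; it is valid on a frame exactly when R is transitive. Every such R is transitive, so valid.
(D) Dia Box r -> Box r (the dual of axiom 5) characterises the euclidean frames. Such an R need not be euclidean — not valid.
(E) Box r -> Dia r is axiom D, which corresponds to seriality. Every such R is serial — valid.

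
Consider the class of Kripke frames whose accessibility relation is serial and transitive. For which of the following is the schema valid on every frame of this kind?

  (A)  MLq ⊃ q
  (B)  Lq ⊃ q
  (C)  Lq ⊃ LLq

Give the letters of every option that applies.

C

(A) the dual of axiom B: valid iff R is symmetric. Such an R need not be symmetric — not valid.
(B) Lq ⊃ q (axiom T) characterises the reflexive frames. Such an R need not be reflexive — not valid.
(C) Lq ⊃ LLq is axiom 4; it is valid on a frame exactly when R is transitive. Every such R is transitive, so valid.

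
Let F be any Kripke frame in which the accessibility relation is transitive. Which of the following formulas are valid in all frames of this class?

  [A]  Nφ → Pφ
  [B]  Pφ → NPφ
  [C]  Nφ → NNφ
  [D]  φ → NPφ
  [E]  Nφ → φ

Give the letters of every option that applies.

C

(A) Nφ → Pφ is axiom D, which corresponds to seriality. Such an R need not be serial — not valid.
(B) Pφ → NPφ is axiom 5, which corresponds to the euclidean property. Such an R need not be euclidean — not valid.
(C) Nφ → NNφ (axiom 4) characterises the transitive frames. Every such R is transitive — valid.
(D) axiom B: valid iff R is symmetric. Such an R need not be symmetric — not valid.
(E) Nφ → φ is axiom T, which corresponds to reflexivity. Such an R need not be reflexive — not valid.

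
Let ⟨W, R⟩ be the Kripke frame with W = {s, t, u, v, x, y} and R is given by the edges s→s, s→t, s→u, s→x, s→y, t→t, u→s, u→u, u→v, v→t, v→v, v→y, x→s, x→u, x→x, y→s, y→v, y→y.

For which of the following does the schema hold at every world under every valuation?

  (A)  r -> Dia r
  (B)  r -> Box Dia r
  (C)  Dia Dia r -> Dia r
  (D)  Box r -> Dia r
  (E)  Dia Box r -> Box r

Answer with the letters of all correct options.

A, D

R is reflexive: each world relates to itself.
R is not symmetric: s R t but not t R s.
R is not transitive: s R u and u R v but not s R v.
R is not euclidean: s R t and s R s but not t R s.
R is serial: every world has an R-successor.
(A) r -> Dia r (the dual of axiom T) characterises the reflexive frames. R is reflexive — valid.
(B) axiom B: valid iff R is symmetric. R is not symmetric — not valid.
(C) the dual of axiom 4: valid iff R is transitive. R is not transitive — not valid.
(D) axiom D: valid iff R is serial. R is serial — valid.
(E) Dia Box r -> Box r (the dual of axiom 5) characterises the euclidean frames. R is not euclidean — not valid.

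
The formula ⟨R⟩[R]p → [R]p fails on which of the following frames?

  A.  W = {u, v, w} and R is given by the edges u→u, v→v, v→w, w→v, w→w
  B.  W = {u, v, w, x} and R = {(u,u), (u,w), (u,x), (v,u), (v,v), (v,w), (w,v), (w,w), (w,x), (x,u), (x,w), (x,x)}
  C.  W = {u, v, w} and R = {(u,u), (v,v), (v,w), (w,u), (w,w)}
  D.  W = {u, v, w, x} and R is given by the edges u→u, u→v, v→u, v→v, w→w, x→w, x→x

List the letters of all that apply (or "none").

The schema ⟨R⟩[R]p → [R]p is the dual of axiom 5; it is valid on a frame iff R is euclidean.
(A) R is euclidean (any two R-successors of the same world are R-related), so the schema is valid here.
(B) R is not euclidean (u R w and u R u but not w R u), so the schema fails here.
(C) R is not euclidean (v R w and v R v but not w R v), so the schema fails here.
(D) R is not euclidean (x R w and x R x but not w R x), so the schema fails here.

B, C, D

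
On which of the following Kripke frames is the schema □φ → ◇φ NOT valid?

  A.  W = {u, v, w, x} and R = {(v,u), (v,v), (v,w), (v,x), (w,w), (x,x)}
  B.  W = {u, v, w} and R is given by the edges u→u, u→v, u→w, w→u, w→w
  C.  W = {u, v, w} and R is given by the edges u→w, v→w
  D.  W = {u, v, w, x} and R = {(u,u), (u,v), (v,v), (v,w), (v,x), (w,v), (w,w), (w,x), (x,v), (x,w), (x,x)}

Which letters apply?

A, B, C

The schema □φ → ◇φ is axiom D; it is valid on a frame iff R is serial.
(A) R is not serial (u has no R-successor), so the schema fails here.
(B) R is not serial (v has no R-successor), so the schema fails here.
(C) R is not serial (w has no R-successor), so the schema fails here.
(D) R is serial (every world has an R-successor), so the schema is valid here.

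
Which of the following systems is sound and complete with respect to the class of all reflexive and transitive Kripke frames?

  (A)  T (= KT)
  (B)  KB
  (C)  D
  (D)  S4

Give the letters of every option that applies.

(A) T (= KT) is determined by the class of reflexive frames.
(B) KB is determined by the class of symmetric frames.
(C) D is determined by the class of serial frames.
(D) S4 is determined by exactly this class.

D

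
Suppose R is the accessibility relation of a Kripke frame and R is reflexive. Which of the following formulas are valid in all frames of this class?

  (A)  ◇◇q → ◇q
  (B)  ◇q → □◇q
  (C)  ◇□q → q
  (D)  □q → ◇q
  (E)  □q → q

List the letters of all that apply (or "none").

A reflexive relation is serial.
(A) ◇◇q → ◇q is the dual of axiom 4, which corresponds to transitivity. Such an R need not be transitive — not valid.
(B) ◇q → □◇q is axiom 5, which corresponds to the euclidean property. Such an R need not be euclidean — not valid.
(C) ◇□q → q (the dual of axiom B) characterises the symmetric frames. Such an R need not be symmetric — not valid.
(D) □q → ◇q (axiom D) characterises the serial frames. Every such R is serial — valid.
(E) □q → q is axiom T, which corresponds to reflexivity. Every such R is reflexive — valid.

D, E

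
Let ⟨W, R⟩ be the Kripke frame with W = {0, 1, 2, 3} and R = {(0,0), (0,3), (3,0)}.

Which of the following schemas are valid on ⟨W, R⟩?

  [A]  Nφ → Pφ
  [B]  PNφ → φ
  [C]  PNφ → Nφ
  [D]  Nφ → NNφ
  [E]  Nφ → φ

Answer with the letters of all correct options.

B

R is not reflexive: not 1 R 1.
R is symmetric: every R-edge is matched by its reverse.
R is not transitive: 3 R 0 and 0 R 3 but not 3 R 3.
R is not euclidean: 0 R 3 and 0 R 3 but not 3 R 3.
R is not serial: 1 has no R-successor.
(A) axiom D: valid iff R is serial. R is not serial — not valid.
(B) PNφ → φ (the dual of axiom B) characterises the symmetric frames. R is symmetric — valid.
(C) the dual of axiom 5: valid iff R is euclidean. R is not euclidean — not valid.
(D) axiom 4: valid iff R is transitive. R is not transitive — not valid.
(E) axiom T: valid iff R is reflexive. R is not reflexive — not valid.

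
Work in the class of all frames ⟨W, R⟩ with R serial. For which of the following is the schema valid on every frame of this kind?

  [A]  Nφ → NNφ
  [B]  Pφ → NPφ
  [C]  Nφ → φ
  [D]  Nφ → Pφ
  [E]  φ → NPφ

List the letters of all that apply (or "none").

D

(A) Nφ → NNφ is axiom 4; it is valid on a frame exactly when R is transitive. Such an R need not be transitive, so not valid.
(B) Pφ → NPφ is axiom 5; it is valid on a frame exactly when R is euclidean. Such an R need not be euclidean, so not valid.
(C) Nφ → φ is axiom T, which corresponds to reflexivity. Such an R need not be reflexive — not valid.
(D) Nφ → Pφ is axiom D, which corresponds to seriality. Every such R is serial — valid.
(E) φ → NPφ is axiom B; it is valid on a frame exactly when R is symmetric. Such an R need not be symmetric, so not valid.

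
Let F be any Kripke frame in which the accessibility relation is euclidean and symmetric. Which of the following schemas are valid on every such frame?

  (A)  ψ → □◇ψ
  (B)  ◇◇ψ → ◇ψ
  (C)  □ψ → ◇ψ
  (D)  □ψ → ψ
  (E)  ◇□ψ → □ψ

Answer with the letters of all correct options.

A symmetric euclidean relation is transitive (uRv and vRw give vRu by symmetry, then uRw by the euclidean condition, applied at v).
(A) ψ → □◇ψ is axiom B; it is valid on a frame exactly when R is symmetric. Every such R is symmetric, so valid.
(B) ◇◇ψ → ◇ψ (the dual of axiom 4) characterises the transitive frames. Every such R is transitive — valid.
(C) □ψ → ◇ψ is axiom D, which corresponds to seriality. Such an R need not be serial — not valid.
(D) □ψ → ψ is axiom T, which corresponds to reflexivity. Such an R need not be reflexive — not valid.
(E) the dual of axiom 5: valid iff R is euclidean. Every such R is euclidean — valid.

A, B, E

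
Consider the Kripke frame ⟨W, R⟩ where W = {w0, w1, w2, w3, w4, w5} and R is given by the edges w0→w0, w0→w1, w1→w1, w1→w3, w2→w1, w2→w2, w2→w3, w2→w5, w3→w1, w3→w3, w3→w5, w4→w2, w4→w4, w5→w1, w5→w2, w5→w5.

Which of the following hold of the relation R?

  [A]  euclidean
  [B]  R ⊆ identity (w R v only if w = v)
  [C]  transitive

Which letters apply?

(A) not euclidean: w0 R w1 and w0 R w0 but not w1 R w0.
(B) not ⊆ identity: w0 R w1 with w0 ≠ w1.
(C) not transitive: w0 R w1 and w1 R w3 but not w0 R w3.

none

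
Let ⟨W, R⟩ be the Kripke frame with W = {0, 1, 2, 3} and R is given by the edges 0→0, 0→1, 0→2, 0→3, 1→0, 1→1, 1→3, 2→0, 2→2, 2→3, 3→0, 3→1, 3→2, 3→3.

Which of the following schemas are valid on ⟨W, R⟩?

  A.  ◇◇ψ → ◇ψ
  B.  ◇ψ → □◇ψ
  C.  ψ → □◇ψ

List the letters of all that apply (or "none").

C

R is symmetric: every R-edge is matched by its reverse.
R is not transitive: 1 R 0 and 0 R 2 but not 1 R 2.
R is not euclidean: 0 R 1 and 0 R 2 but not 1 R 2.
(A) ◇◇ψ → ◇ψ (the dual of axiom 4) characterises the transitive frames. R is not transitive — not valid.
(B) ◇ψ → □◇ψ (axiom 5) characterises the euclidean frames. R is not euclidean — not valid.
(C) ψ → □◇ψ (axiom B) characterises the symmetric frames. R is symmetric — valid.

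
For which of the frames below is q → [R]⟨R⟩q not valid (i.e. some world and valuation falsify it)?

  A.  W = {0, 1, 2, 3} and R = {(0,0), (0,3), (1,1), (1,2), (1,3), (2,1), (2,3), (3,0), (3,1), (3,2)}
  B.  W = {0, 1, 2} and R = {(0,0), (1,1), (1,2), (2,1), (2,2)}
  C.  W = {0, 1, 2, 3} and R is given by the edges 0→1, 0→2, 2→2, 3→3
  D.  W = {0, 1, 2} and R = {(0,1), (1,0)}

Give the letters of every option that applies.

C

The schema q → [R]⟨R⟩q is axiom B; it is valid on a frame iff R is symmetric.
(A) R is symmetric (every R-edge is matched by its reverse), so the schema is valid here.
(B) R is symmetric (every R-edge is matched by its reverse), so the schema is valid here.
(C) R is not symmetric (0 R 1 but not 1 R 0), so the schema fails here.
(D) R is symmetric (every R-edge is matched by its reverse), so the schema is valid here.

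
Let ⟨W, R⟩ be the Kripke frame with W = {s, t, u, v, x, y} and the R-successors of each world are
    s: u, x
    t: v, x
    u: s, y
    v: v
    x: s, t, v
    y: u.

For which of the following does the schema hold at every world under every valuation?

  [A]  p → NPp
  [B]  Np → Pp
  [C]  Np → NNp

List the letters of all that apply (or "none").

R is not symmetric: t R v but not v R t.
R is not transitive: s R u and u R s but not s R s.
R is serial: every world has an R-successor.
(A) p → NPp is axiom B; it is valid on a frame exactly when R is symmetric. R is not symmetric, so not valid.
(B) Np → Pp is axiom D; it is valid on a frame exactly when R is serial. R is serial, so valid.
(C) Np → NNp is axiom 4; it is valid on a frame exactly when R is transitive. R is not transitive, so not valid.

B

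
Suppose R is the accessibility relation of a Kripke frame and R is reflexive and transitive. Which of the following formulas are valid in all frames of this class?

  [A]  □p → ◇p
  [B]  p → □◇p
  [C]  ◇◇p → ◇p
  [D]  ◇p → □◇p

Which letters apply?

Reflexive relations are serial.
(A) □p → ◇p (axiom D) characterises the serial frames. Every such R is serial — valid.
(B) axiom B: valid iff R is symmetric. Such an R need not be symmetric — not valid.
(C) the dual of axiom 4: valid iff R is transitive. Every such R is transitive — valid.
(D) ◇p → □◇p (axiom 5) characterises the euclidean frames. Such an R need not be euclidean — not valid.

A, C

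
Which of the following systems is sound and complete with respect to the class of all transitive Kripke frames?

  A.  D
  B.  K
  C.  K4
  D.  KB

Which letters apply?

(A) D is determined by the class of serial frames.
(B) K is determined by the class of arbitrary frames.
(C) K4 is determined by exactly this class.
(D) KB is determined by the class of symmetric frames.

C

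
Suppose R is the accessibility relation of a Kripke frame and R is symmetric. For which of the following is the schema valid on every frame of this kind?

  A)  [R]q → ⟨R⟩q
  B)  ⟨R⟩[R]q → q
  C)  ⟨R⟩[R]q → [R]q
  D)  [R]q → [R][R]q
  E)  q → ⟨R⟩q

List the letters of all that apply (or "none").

(A) [R]q → ⟨R⟩q is axiom D, which corresponds to seriality. Such an R need not be serial — not valid.
(B) the dual of axiom B: valid iff R is symmetric. Every such R is symmetric — valid.
(C) the dual of axiom 5: valid iff R is euclidean. Such an R need not be euclidean — not valid.
(D) [R]q → [R][R]q is axiom 4, which corresponds to transitivity. Such an R need not be transitive — not valid.
(E) the dual of axiom T: valid iff R is reflexive. Such an R need not be reflexive — not valid.

B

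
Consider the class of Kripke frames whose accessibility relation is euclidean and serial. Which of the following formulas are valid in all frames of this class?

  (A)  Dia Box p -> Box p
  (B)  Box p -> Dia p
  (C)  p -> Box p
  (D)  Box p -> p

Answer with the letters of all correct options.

A, B

(A) Dia Box p -> Box p (the dual of axiom 5) characterises the euclidean frames. Every such R is euclidean — valid.
(B) axiom D: valid iff R is serial. Every such R is serial — valid.
(C) p -> Box p (equivalent to ◇p→p) corresponds to R being a subset of the identity. Such an R need not be a subset of the identity, so not valid.
(D) Box p -> p is axiom T, which corresponds to reflexivity. Such an R need not be reflexive — not valid.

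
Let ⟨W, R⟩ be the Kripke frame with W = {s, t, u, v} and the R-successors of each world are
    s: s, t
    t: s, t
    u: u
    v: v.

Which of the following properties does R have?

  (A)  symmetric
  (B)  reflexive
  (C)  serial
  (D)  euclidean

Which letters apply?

(A) symmetric: every R-edge is matched by its reverse.
(B) reflexive: each world relates to itself.
(C) serial: every world has an R-successor.
(D) euclidean: any two R-successors of the same world are R-related.

A, B, C, D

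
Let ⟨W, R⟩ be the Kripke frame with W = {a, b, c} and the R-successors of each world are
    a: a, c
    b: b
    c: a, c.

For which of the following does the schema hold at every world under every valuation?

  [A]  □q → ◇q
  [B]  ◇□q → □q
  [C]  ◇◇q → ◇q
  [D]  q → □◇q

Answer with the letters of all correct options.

R is symmetric: every R-edge is matched by its reverse.
R is transitive: R is closed under composition.
R is euclidean: any two R-successors of the same world are R-related.
R is serial: every world has an R-successor.
(A) □q → ◇q (axiom D) characterises the serial frames. R is serial — valid.
(B) ◇□q → □q is the dual of axiom 5, which corresponds to the euclidean property. R is euclidean — valid.
(C) ◇◇q → ◇q is the dual of axiom 4, which corresponds to transitivity. R is transitive — valid.
(D) q → □◇q is axiom B, which corresponds to symmetry. R is symmetric — valid.

A, B, C, D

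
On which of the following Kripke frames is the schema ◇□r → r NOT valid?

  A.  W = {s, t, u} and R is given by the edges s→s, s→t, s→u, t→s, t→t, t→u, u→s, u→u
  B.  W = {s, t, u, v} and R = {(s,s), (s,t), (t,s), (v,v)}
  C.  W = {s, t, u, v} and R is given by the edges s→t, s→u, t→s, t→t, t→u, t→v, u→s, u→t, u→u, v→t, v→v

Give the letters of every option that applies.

The schema ◇□r → r is the dual of axiom B; it is valid on a frame iff R is symmetric.
(A) R is not symmetric (t R u but not u R t), so the schema fails here.
(B) R is symmetric (every R-edge is matched by its reverse), so the schema is valid here.
(C) R is symmetric (every R-edge is matched by its reverse), so the schema is valid here.

A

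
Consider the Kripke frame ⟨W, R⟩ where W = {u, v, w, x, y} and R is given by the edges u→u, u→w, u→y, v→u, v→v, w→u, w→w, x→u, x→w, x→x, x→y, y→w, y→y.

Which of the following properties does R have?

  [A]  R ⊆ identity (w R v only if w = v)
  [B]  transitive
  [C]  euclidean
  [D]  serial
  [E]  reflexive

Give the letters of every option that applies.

(A) not ⊆ identity: u R w with u ≠ w.
(B) not transitive: v R u and u R w but not v R w.
(C) not euclidean: u R w and u R y but not w R y.
(D) serial: every world has an R-successor.
(E) reflexive: each world relates to itself.

D, E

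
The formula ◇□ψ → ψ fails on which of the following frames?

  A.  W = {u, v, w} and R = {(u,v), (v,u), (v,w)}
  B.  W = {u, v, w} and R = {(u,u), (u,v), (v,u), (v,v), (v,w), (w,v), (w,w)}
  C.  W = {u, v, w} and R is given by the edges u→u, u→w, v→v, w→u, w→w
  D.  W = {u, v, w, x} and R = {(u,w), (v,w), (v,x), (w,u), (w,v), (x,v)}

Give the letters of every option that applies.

The schema ◇□ψ → ψ is the dual of axiom B; it is valid on a frame iff R is symmetric.
(A) R is not symmetric (v R w but not w R v), so the schema fails here.
(B) R is symmetric (every R-edge is matched by its reverse), so the schema is valid here.
(C) R is symmetric (every R-edge is matched by its reverse), so the schema is valid here.
(D) R is symmetric (every R-edge is matched by its reverse), so the schema is valid here.

A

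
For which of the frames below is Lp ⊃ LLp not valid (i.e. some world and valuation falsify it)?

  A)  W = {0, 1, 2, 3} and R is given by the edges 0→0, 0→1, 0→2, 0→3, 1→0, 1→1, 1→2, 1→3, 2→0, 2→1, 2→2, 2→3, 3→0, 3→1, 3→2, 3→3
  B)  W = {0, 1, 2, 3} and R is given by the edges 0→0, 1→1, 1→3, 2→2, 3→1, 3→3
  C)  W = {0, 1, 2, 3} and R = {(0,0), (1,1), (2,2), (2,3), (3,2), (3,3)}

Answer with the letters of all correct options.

none

The schema Lp ⊃ LLp is axiom 4; it is valid on a frame iff R is transitive.
(A) R is transitive (R is closed under composition), so the schema is valid here.
(B) R is transitive (R is closed under composition), so the schema is valid here.
(C) R is transitive (R is closed under composition), so the schema is valid here.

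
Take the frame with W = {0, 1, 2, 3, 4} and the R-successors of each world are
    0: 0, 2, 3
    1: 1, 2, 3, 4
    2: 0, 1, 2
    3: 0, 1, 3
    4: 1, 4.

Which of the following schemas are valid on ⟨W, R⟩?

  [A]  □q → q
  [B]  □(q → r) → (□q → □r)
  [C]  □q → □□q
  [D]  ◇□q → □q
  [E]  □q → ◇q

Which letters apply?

R is reflexive: each world relates to itself.
R is not transitive: 0 R 2 and 2 R 1 but not 0 R 1.
R is not euclidean: 0 R 2 and 0 R 3 but not 2 R 3.
R is serial: every world has an R-successor.
(A) □q → q (axiom T) characterises the reflexive frames. R is reflexive — valid.
(B) this is just K, valid on every normal frame.
(C) □q → □□q (axiom 4) characterises the transitive frames. R is not transitive — not valid.
(D) the dual of axiom 5: valid iff R is euclidean. R is not euclidean — not valid.
(E) □q → ◇q is axiom D, which corresponds to seriality. R is serial — valid.

A, B, E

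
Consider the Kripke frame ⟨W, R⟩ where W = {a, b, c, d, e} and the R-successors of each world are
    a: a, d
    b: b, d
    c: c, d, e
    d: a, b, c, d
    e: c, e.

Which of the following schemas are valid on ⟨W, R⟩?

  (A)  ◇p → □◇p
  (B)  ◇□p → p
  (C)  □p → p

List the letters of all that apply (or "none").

B, C

R is reflexive: each world relates to itself.
R is symmetric: every R-edge is matched by its reverse.
R is not euclidean: c R d and c R e but not d R e.
(A) ◇p → □◇p (axiom 5) characterises the euclidean frames. R is not euclidean — not valid.
(B) the dual of axiom B: valid iff R is symmetric. R is symmetric — valid.
(C) □p → p is axiom T; it is valid on a frame exactly when R is reflexive. R is reflexive, so valid.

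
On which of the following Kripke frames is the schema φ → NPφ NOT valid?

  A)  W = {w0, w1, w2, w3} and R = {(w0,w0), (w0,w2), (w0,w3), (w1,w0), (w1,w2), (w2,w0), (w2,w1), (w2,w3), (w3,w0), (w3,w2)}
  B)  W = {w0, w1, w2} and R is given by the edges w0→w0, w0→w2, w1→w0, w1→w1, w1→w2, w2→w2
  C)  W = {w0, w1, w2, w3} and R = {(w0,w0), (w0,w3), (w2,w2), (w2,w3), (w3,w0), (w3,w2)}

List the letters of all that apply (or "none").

The schema φ → NPφ is axiom B; it is valid on a frame iff R is symmetric.
(A) R is not symmetric (w1 R w0 but not w0 R w1), so the schema fails here.
(B) R is not symmetric (w0 R w2 but not w2 R w0), so the schema fails here.
(C) R is symmetric (every R-edge is matched by its reverse), so the schema is valid here.

A, B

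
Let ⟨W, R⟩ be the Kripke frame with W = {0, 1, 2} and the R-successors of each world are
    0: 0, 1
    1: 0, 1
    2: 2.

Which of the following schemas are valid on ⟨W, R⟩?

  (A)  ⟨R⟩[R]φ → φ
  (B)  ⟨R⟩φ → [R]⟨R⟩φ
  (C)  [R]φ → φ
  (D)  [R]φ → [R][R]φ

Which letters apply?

A, B, C, D

R is reflexive: each world relates to itself.
R is symmetric: every R-edge is matched by its reverse.
R is transitive: R is closed under composition.
R is euclidean: any two R-successors of the same world are R-related.
(A) ⟨R⟩[R]φ → φ is the dual of axiom B; it is valid on a frame exactly when R is symmetric. R is symmetric, so valid.
(B) ⟨R⟩φ → [R]⟨R⟩φ is axiom 5, which corresponds to the euclidean property. R is euclidean — valid.
(C) axiom T: valid iff R is reflexive. R is reflexive — valid.
(D) [R]φ → [R][R]φ is axiom 4, which corresponds to transitivity. R is transitive — valid.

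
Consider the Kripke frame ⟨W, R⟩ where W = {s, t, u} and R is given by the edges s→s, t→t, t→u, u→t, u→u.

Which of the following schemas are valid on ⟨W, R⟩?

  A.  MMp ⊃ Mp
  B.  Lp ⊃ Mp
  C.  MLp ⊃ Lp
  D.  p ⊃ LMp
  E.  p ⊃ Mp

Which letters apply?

R is reflexive: each world relates to itself.
R is symmetric: every R-edge is matched by its reverse.
R is transitive: R is closed under composition.
R is euclidean: any two R-successors of the same world are R-related.
R is serial: every world has an R-successor.
(A) MMp ⊃ Mp is the dual of axiom 4, which corresponds to transitivity. R is transitive — valid.
(B) Lp ⊃ Mp (axiom D) characterises the serial frames. R is serial — valid.
(C) the dual of axiom 5: valid iff R is euclidean. R is euclidean — valid.
(D) axiom B: valid iff R is symmetric. R is symmetric — valid.
(E) p ⊃ Mp (the dual of axiom T) characterises the reflexive frames. R is reflexive — valid.

A, B, C, D, E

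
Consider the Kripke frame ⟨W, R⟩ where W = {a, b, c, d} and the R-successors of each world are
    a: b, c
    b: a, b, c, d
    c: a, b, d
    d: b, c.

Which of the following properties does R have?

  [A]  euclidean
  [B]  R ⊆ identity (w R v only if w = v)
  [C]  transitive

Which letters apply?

(A) not euclidean: b R a and b R d but not a R d.
(B) not ⊆ identity: a R b with a ≠ b.
(C) not transitive: a R b and b R a but not a R a.

none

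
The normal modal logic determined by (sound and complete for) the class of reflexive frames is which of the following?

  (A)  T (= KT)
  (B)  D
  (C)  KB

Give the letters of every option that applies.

A

(A) T (= KT) is determined by exactly this class.
(B) D is determined by the class of serial frames.
(C) KB is determined by the class of symmetric frames.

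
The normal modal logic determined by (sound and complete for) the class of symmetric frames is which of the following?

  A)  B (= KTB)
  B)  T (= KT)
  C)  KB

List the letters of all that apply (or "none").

(A) B (= KTB) is determined by the class of reflexive and symmetric frames.
(B) T (= KT) is determined by the class of reflexive frames.
(C) KB is determined by exactly this class.

C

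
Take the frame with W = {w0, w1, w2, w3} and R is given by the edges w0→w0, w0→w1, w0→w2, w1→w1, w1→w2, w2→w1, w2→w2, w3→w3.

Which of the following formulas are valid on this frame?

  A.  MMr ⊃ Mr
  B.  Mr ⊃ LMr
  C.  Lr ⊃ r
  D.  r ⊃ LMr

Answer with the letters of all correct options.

R is reflexive: each world relates to itself.
R is not symmetric: w0 R w1 but not w1 R w0.
R is transitive: R is closed under composition.
R is not euclidean: w0 R w1 and w0 R w0 but not w1 R w0.
(A) MMr ⊃ Mr is the dual of axiom 4; it is valid on a frame exactly when R is transitive. R is transitive, so valid.
(B) Mr ⊃ LMr is axiom 5, which corresponds to the euclidean property. R is not euclidean — not valid.
(C) Lr ⊃ r (axiom T) characterises the reflexive frames. R is reflexive — valid.
(D) r ⊃ LMr is axiom B; it is valid on a frame exactly when R is symmetric. R is not symmetric, so not valid.

A, C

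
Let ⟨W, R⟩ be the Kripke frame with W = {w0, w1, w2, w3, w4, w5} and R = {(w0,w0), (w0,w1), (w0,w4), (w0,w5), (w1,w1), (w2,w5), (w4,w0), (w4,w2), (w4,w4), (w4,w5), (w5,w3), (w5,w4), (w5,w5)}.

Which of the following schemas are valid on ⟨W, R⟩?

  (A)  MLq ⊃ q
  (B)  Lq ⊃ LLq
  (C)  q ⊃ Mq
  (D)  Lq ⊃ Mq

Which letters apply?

none

R is not reflexive: not w2 R w2.
R is not symmetric: w0 R w1 but not w1 R w0.
R is not transitive: w0 R w4 and w4 R w2 but not w0 R w2.
R is not serial: w3 has no R-successor.
(A) the dual of axiom B: valid iff R is symmetric. R is not symmetric — not valid.
(B) Lq ⊃ LLq is axiom 4, which corresponds to transitivity. R is not transitive — not valid.
(C) q ⊃ Mq is the dual of axiom T, which corresponds to reflexivity. R is not reflexive — not valid.
(D) axiom D: valid iff R is serial. R is not serial — not valid.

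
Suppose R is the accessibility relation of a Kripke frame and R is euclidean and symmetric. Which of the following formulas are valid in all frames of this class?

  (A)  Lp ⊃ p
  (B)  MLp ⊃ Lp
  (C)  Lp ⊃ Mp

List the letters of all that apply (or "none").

B

A symmetric euclidean relation is transitive (uRv and vRw give vRu by symmetry, then uRw by the euclidean condition, applied at v).
(A) Lp ⊃ p is axiom T; it is valid on a frame exactly when R is reflexive. Such an R need not be reflexive, so not valid.
(B) MLp ⊃ Lp is the dual of axiom 5, which corresponds to the euclidean property. Every such R is euclidean — valid.
(C) axiom D: valid iff R is serial. Such an R need not be serial — not valid.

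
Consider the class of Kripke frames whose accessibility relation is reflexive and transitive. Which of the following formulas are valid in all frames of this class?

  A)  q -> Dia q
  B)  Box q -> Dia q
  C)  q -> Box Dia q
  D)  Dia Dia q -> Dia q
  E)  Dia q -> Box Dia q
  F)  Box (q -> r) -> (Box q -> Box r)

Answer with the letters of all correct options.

Reflexive relations are serial.
(A) q -> Dia q is the dual of axiom T; it is valid on a frame exactly when R is reflexive. Every such R is reflexive, so valid.
(B) Box q -> Dia q is axiom D, which corresponds to seriality. Every such R is serial — valid.
(C) q -> Box Dia q is axiom B; it is valid on a frame exactly when R is symmetric. Such an R need not be symmetric, so not valid.
(D) Dia Dia q -> Dia q (the dual of axiom 4) characterises the transitive frames. Every such R is transitive — valid.
(E) Dia q -> Box Dia q is axiom 5; it is valid on a frame exactly when R is euclidean. Such an R need not be euclidean, so not valid.
(F) Box (q -> r) -> (Box q -> Box r) is axiom K, valid on every Kripke frame — valid.

A, B, D, F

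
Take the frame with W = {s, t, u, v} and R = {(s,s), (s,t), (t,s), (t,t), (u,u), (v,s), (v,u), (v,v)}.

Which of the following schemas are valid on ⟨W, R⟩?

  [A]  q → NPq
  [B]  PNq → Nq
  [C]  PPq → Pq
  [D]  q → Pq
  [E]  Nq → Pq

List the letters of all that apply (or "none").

D, E

R is reflexive: each world relates to itself.
R is not symmetric: v R s but not s R v.
R is not transitive: v R s and s R t but not v R t.
R is not euclidean: v R s and v R u but not s R u.
R is serial: every world has an R-successor.
(A) q → NPq is axiom B; it is valid on a frame exactly when R is symmetric. R is not symmetric, so not valid.
(B) the dual of axiom 5: valid iff R is euclidean. R is not euclidean — not valid.
(C) PPq → Pq is the dual of axiom 4, which corresponds to transitivity. R is not transitive — not valid.
(D) q → Pq (the dual of axiom T) characterises the reflexive frames. R is reflexive — valid.
(E) Nq → Pq (axiom D) characterises the serial frames. R is serial — valid.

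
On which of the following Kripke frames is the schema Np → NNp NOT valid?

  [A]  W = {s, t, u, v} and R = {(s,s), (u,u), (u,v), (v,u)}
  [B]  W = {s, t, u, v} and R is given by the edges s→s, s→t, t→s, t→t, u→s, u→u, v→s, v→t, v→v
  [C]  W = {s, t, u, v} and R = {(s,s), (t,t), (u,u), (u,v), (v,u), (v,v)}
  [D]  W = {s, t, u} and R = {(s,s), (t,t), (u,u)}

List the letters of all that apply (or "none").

The schema Np → NNp is axiom 4; it is valid on a frame iff R is transitive.
(A) R is not transitive (v R u and u R v but not v R v), so the schema fails here.
(B) R is not transitive (u R s and s R t but not u R t), so the schema fails here.
(C) R is transitive (R is closed under composition), so the schema is valid here.
(D) R is transitive (R is closed under composition), so the schema is valid here.

A, B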